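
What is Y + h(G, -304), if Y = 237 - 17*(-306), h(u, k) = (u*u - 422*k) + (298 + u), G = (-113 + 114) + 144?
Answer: 155195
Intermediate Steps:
G = 145 (G = 1 + 144 = 145)
h(u, k) = 298 + u + u² - 422*k (h(u, k) = (u² - 422*k) + (298 + u) = 298 + u + u² - 422*k)
Y = 5439 (Y = 237 + 5202 = 5439)
Y + h(G, -304) = 5439 + (298 + 145 + 145² - 422*(-304)) = 5439 + (298 + 145 + 21025 + 128288) = 5439 + 149756 = 155195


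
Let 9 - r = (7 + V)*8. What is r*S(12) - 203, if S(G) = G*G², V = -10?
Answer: 56821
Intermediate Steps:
S(G) = G³
r = 33 (r = 9 - (7 - 10)*8 = 9 - (-3)*8 = 9 - 1*(-24) = 9 + 24 = 33)
r*S(12) - 203 = 33*12³ - 203 = 33*1728 - 203 = 57024 - 203 = 56821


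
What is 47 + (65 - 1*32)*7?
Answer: 278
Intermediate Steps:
47 + (65 - 1*32)*7 = 47 + (65 - 32)*7 = 47 + 33*7 = 47 + 231 = 278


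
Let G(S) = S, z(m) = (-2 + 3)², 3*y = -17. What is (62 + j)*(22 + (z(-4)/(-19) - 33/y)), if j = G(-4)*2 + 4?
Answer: 520260/323 ≈ 1610.7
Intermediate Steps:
y = -17/3 (y = (⅓)*(-17) = -17/3 ≈ -5.6667)
z(m) = 1 (z(m) = 1² = 1)
j = -4 (j = -4*2 + 4 = -8 + 4 = -4)
(62 + j)*(22 + (z(-4)/(-19) - 33/y)) = (62 - 4)*(22 + (1/(-19) - 33/(-17/3))) = 58*(22 + (1*(-1/19) - 33*(-3/17))) = 58*(22 + (-1/19 + 99/17)) = 58*(22 + 1864/323) = 58*(8970/323) = 520260/323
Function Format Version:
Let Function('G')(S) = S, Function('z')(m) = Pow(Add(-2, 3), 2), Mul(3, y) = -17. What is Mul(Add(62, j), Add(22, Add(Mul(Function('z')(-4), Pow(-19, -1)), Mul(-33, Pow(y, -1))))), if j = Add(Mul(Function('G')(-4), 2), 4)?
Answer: Rational(520260, 323) ≈ 1610.7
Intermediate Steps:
y = Rational(-17, 3) (y = Mul(Rational(1, 3), -17) = Rational(-17, 3) ≈ -5.6667)
Function('z')(m) = 1 (Function('z')(m) = Pow(1, 2) = 1)
j = -4 (j = Add(Mul(-4, 2), 4) = Add(-8, 4) = -4)
Mul(Add(62, j), Add(22, Add(Mul(Function('z')(-4), Pow(-19, -1)), Mul(-33, Pow(y, -1))))) = Mul(Add(62, -4), Add(22, Add(Mul(1, Pow(-19, -1)), Mul(-33, Pow(Rational(-17, 3), -1))))) = Mul(58, Add(22, Add(Mul(1, Rational(-1, 19)), Mul(-33, Rational(-3, 17))))) = Mul(58, Add(22, Add(Rational(-1, 19), Rational(99, 17)))) = Mul(58, Add(22, Rational(1864, 323))) = Mul(58, Rational(8970, 323)) = Rational(520260, 323)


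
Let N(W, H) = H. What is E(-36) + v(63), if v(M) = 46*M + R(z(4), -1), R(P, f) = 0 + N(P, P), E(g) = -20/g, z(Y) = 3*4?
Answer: 26195/9 ≈ 2910.6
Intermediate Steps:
z(Y) = 12
R(P, f) = P (R(P, f) = 0 + P = P)
v(M) = 12 + 46*M (v(M) = 46*M + 12 = 12 + 46*M)
E(-36) + v(63) = -20/(-36) + (12 + 46*63) = -20*(-1/36) + (12 + 2898) = 5/9 + 2910 = 26195/9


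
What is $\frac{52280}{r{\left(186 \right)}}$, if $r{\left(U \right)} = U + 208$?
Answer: $\frac{26140}{197} \approx 132.69$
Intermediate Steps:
$r{\left(U \right)} = 208 + U$
$\frac{52280}{r{\left(186 \right)}} = \frac{52280}{208 + 186} = \frac{52280}{394} = 52280 \cdot \frac{1}{394} = \frac{26140}{197}$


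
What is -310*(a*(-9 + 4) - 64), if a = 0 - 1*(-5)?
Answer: 27590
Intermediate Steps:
a = 5 (a = 0 + 5 = 5)
-310*(a*(-9 + 4) - 64) = -310*(5*(-9 + 4) - 64) = -310*(5*(-5) - 64) = -310*(-25 - 64) = -310*(-89) = 27590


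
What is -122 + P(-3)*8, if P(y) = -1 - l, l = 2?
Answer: -146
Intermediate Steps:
P(y) = -3 (P(y) = -1 - 1*2 = -1 - 2 = -3)
-122 + P(-3)*8 = -122 - 3*8 = -122 - 24 = -146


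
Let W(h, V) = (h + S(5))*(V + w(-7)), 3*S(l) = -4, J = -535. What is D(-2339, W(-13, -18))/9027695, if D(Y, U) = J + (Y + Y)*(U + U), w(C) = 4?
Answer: -5633917/27083085 ≈ -0.20802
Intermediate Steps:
S(l) = -4/3 (S(l) = (⅓)*(-4) = -4/3)
W(h, V) = (4 + V)*(-4/3 + h) (W(h, V) = (h - 4/3)*(V + 4) = (-4/3 + h)*(4 + V) = (4 + V)*(-4/3 + h))
D(Y, U) = -535 + 4*U*Y (D(Y, U) = -535 + (Y + Y)*(U + U) = -535 + (2*Y)*(2*U) = -535 + 4*U*Y)
D(-2339, W(-13, -18))/9027695 = (-535 + 4*(-16/3 + 4*(-13) - 4/3*(-18) - 18*(-13))*(-2339))/9027695 = (-535 + 4*(-16/3 - 52 + 24 + 234)*(-2339))*(1/9027695) = (-535 + 4*(602/3)*(-2339))*(1/9027695) = (-535 - 5632312/3)*(1/9027695) = -5633917/3*1/9027695 = -5633917/27083085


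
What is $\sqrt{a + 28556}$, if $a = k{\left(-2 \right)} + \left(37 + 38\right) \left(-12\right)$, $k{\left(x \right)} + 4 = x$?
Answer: $5 \sqrt{1106} \approx 166.28$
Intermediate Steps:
$k{\left(x \right)} = -4 + x$
$a = -906$ ($a = \left(-4 - 2\right) + \left(37 + 38\right) \left(-12\right) = -6 + 75 \left(-12\right) = -6 - 900 = -906$)
$\sqrt{a + 28556} = \sqrt{-906 + 28556} = \sqrt{27650} = 5 \sqrt{1106}$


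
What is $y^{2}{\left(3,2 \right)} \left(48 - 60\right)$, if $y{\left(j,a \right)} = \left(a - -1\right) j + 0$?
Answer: $-972$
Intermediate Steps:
$y{\left(j,a \right)} = j \left(1 + a\right)$ ($y{\left(j,a \right)} = \left(a + 1\right) j + 0 = \left(1 + a\right) j + 0 = j \left(1 + a\right) + 0 = j \left(1 + a\right)$)
$y^{2}{\left(3,2 \right)} \left(48 - 60\right) = \left(3 \left(1 + 2\right)\right)^{2} \left(48 - 60\right) = \left(3 \cdot 3\right)^{2} \left(-12\right) = 9^{2} \left(-12\right) = 81 \left(-12\right) = -972$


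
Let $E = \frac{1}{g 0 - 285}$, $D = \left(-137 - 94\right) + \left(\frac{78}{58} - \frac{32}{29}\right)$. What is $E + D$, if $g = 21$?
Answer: $- \frac{1907249}{8265} \approx -230.76$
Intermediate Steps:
$D = - \frac{6692}{29}$ ($D = -231 + \left(78 \cdot \frac{1}{58} - \frac{32}{29}\right) = -231 + \left(\frac{39}{29} - \frac{32}{29}\right) = -231 + \frac{7}{29} = - \frac{6692}{29} \approx -230.76$)
$E = - \frac{1}{285}$ ($E = \frac{1}{21 \cdot 0 - 285} = \frac{1}{0 - 285} = \frac{1}{-285} = - \frac{1}{285} \approx -0.0035088$)
$E + D = - \frac{1}{285} - \frac{6692}{29} = - \frac{1907249}{8265}$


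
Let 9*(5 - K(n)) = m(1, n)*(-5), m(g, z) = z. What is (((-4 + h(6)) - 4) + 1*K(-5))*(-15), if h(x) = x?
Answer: -10/3 ≈ -3.3333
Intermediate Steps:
K(n) = 5 + 5*n/9 (K(n) = 5 - n*(-5)/9 = 5 - (-5)*n/9 = 5 + 5*n/9)
(((-4 + h(6)) - 4) + 1*K(-5))*(-15) = (((-4 + 6) - 4) + 1*(5 + (5/9)*(-5)))*(-15) = ((2 - 4) + 1*(5 - 25/9))*(-15) = (-2 + 1*(20/9))*(-15) = (-2 + 20/9)*(-15) = (2/9)*(-15) = -10/3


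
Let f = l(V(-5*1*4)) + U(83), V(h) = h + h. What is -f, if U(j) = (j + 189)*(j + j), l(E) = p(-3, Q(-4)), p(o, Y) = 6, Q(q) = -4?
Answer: -45158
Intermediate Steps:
V(h) = 2*h
l(E) = 6
U(j) = 2*j*(189 + j) (U(j) = (189 + j)*(2*j) = 2*j*(189 + j))
f = 45158 (f = 6 + 2*83*(189 + 83) = 6 + 2*83*272 = 6 + 45152 = 45158)
-f = -1*45158 = -45158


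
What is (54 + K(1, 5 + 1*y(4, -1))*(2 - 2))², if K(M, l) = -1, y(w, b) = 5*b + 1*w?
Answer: 2916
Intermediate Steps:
y(w, b) = w + 5*b (y(w, b) = 5*b + w = w + 5*b)
(54 + K(1, 5 + 1*y(4, -1))*(2 - 2))² = (54 - (2 - 2))² = (54 - 1*0)² = (54 + 0)² = 54² = 2916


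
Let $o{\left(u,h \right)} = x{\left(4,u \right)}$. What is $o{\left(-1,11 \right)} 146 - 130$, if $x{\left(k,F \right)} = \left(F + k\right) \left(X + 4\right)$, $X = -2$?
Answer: $746$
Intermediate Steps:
$x{\left(k,F \right)} = 2 F + 2 k$ ($x{\left(k,F \right)} = \left(F + k\right) \left(-2 + 4\right) = \left(F + k\right) 2 = 2 F + 2 k$)
$o{\left(u,h \right)} = 8 + 2 u$ ($o{\left(u,h \right)} = 2 u + 2 \cdot 4 = 2 u + 8 = 8 + 2 u$)
$o{\left(-1,11 \right)} 146 - 130 = \left(8 + 2 \left(-1\right)\right) 146 - 130 = \left(8 - 2\right) 146 - 130 = 6 \cdot 146 - 130 = 876 - 130 = 746$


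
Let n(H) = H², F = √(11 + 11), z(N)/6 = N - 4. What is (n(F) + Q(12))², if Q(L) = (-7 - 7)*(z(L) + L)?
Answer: 669124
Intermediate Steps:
z(N) = -24 + 6*N (z(N) = 6*(N - 4) = 6*(-4 + N) = -24 + 6*N)
Q(L) = 336 - 98*L (Q(L) = (-7 - 7)*((-24 + 6*L) + L) = -14*(-24 + 7*L) = 336 - 98*L)
F = √22 ≈ 4.6904
(n(F) + Q(12))² = ((√22)² + (336 - 98*12))² = (22 + (336 - 1176))² = (22 - 840)² = (-818)² = 669124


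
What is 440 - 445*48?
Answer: -20920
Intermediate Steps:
440 - 445*48 = 440 - 21360 = -20920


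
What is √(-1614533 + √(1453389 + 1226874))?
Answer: √(-1614533 + 3*√297807) ≈ 1270.0*I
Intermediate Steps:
√(-1614533 + √(1453389 + 1226874)) = √(-1614533 + √2680263) = √(-1614533 + 3*√297807)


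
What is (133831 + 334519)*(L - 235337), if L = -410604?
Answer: -302526467350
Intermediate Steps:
(133831 + 334519)*(L - 235337) = (133831 + 334519)*(-410604 - 235337) = 468350*(-645941) = -302526467350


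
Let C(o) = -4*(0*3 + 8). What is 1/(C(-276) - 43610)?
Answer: -1/43642 ≈ -2.2914e-5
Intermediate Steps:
C(o) = -32 (C(o) = -4*(0 + 8) = -4*8 = -32)
1/(C(-276) - 43610) = 1/(-32 - 43610) = 1/(-43642) = -1/43642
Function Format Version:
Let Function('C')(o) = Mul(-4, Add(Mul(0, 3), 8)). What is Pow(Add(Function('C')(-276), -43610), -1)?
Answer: Rational(-1, 43642) ≈ -2.2914e-5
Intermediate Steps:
Function('C')(o) = -32 (Function('C')(o) = Mul(-4, Add(0, 8)) = Mul(-4, 8) = -32)
Pow(Add(Function('C')(-276), -43610), -1) = Pow(Add(-32, -43610), -1) = Pow(-43642, -1) = Rational(-1, 43642)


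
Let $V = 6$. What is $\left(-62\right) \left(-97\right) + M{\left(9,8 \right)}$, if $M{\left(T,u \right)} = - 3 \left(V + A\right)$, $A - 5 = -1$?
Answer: $5984$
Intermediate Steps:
$A = 4$ ($A = 5 - 1 = 4$)
$M{\left(T,u \right)} = -30$ ($M{\left(T,u \right)} = - 3 \left(6 + 4\right) = \left(-3\right) 10 = -30$)
$\left(-62\right) \left(-97\right) + M{\left(9,8 \right)} = \left(-62\right) \left(-97\right) - 30 = 6014 - 30 = 5984$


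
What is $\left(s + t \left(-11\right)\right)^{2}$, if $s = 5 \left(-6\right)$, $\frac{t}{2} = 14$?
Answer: $114244$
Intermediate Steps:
$t = 28$ ($t = 2 \cdot 14 = 28$)
$s = -30$
$\left(s + t \left(-11\right)\right)^{2} = \left(-30 + 28 \left(-11\right)\right)^{2} = \left(-30 - 308\right)^{2} = \left(-338\right)^{2} = 114244$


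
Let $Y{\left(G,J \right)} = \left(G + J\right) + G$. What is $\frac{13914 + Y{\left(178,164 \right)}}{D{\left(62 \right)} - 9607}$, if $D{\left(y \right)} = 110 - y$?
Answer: $- \frac{14434}{9559} \approx -1.51$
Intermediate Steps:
$Y{\left(G,J \right)} = J + 2 G$
$\frac{13914 + Y{\left(178,164 \right)}}{D{\left(62 \right)} - 9607} = \frac{13914 + \left(164 + 2 \cdot 178\right)}{\left(110 - 62\right) - 9607} = \frac{13914 + \left(164 + 356\right)}{\left(110 - 62\right) - 9607} = \frac{13914 + 520}{48 - 9607} = \frac{14434}{-9559} = 14434 \left(- \frac{1}{9559}\right) = - \frac{14434}{9559}$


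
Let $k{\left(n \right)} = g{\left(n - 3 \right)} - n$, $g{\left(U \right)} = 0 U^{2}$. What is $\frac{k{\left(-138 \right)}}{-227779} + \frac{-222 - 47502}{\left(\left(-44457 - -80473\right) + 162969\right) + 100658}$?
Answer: $- \frac{3637291910}{22750794299} \approx -0.15988$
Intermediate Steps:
$g{\left(U \right)} = 0$
$k{\left(n \right)} = - n$ ($k{\left(n \right)} = 0 - n = - n$)
$\frac{k{\left(-138 \right)}}{-227779} + \frac{-222 - 47502}{\left(\left(-44457 - -80473\right) + 162969\right) + 100658} = \frac{\left(-1\right) \left(-138\right)}{-227779} + \frac{-222 - 47502}{\left(\left(-44457 - -80473\right) + 162969\right) + 100658} = 138 \left(- \frac{1}{227779}\right) + \frac{-222 - 47502}{\left(\left(-44457 + 80473\right) + 162969\right) + 100658} = - \frac{138}{227779} - \frac{47724}{\left(36016 + 162969\right) + 100658} = - \frac{138}{227779} - \frac{47724}{198985 + 100658} = - \frac{138}{227779} - \frac{47724}{299643} = - \frac{138}{227779} - \frac{15908}{99881} = - \frac{3637291910}{22750794299}$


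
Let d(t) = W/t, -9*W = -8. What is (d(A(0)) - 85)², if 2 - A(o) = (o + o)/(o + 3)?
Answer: 579121/81 ≈ 7149.6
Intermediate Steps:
W = 8/9 (W = -⅑*(-8) = 8/9 ≈ 0.88889)
A(o) = 2 - 2*o/(3 + o) (A(o) = 2 - (o + o)/(o + 3) = 2 - 2*o/(3 + o))
d(t) = 8/(9*t)
(d(A(0)) - 85)² = (8/(9*((6/(3 + 0)))) - 85)² = (8/(9*((6/3))) - 85)² = (8/(9*((6*(⅓)))) - 85)² = ((8/9)/2 - 85)² = ((8/9)*(½) - 85)² = (4/9 - 85)² = (-761/9)² = 579121/81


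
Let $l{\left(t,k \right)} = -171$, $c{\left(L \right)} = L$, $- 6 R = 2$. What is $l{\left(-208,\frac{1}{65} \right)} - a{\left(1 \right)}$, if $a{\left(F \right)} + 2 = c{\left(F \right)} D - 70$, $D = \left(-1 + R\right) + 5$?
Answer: $- \frac{308}{3} \approx -102.67$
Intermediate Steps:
$R = - \frac{1}{3}$ ($R = \left(- \frac{1}{6}\right) 2 = - \frac{1}{3} \approx -0.33333$)
$D = \frac{11}{3}$ ($D = \left(-1 - \frac{1}{3}\right) + 5 = - \frac{4}{3} + 5 = \frac{11}{3} \approx 3.6667$)
$a{\left(F \right)} = -72 + \frac{11 F}{3}$ ($a{\left(F \right)} = -2 + \left(F \frac{11}{3} - 70\right) = -2 + \left(\frac{11 F}{3} - 70\right) = -2 + \left(-70 + \frac{11 F}{3}\right) = -72 + \frac{11 F}{3}$)
$l{\left(-208,\frac{1}{65} \right)} - a{\left(1 \right)} = -171 - \left(-72 + \frac{11}{3} \cdot 1\right) = -171 - \left(-72 + \frac{11}{3}\right) = -171 - - \frac{205}{3} = -171 + \frac{205}{3} = - \frac{308}{3}$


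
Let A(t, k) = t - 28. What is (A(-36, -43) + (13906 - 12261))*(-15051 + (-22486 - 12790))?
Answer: -79566987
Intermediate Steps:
A(t, k) = -28 + t
(A(-36, -43) + (13906 - 12261))*(-15051 + (-22486 - 12790)) = ((-28 - 36) + (13906 - 12261))*(-15051 + (-22486 - 12790)) = (-64 + 1645)*(-15051 - 35276) = 1581*(-50327) = -79566987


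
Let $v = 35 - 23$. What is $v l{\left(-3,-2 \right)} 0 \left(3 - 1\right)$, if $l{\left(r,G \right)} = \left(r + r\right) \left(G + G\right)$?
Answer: $0$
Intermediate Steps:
$l{\left(r,G \right)} = 4 G r$ ($l{\left(r,G \right)} = 2 r 2 G = 4 G r$)
$v = 12$
$v l{\left(-3,-2 \right)} 0 \left(3 - 1\right) = 12 \cdot 4 \left(-2\right) \left(-3\right) 0 \left(3 - 1\right) = 12 \cdot 24 \cdot 0 \cdot 2 = 288 \cdot 0 = 0$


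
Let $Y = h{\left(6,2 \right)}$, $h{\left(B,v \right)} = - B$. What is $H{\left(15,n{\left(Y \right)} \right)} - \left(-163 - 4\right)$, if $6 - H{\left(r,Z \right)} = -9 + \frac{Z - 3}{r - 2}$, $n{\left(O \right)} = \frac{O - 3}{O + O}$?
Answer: $\frac{9473}{52} \approx 182.17$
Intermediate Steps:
$Y = -6$ ($Y = \left(-1\right) 6 = -6$)
$n{\left(O \right)} = \frac{-3 + O}{2 O}$
$H{\left(r,Z \right)} = 15 - \frac{-3 + Z}{-2 + r}$ ($H{\left(r,Z \right)} = 6 - \left(-9 + \frac{Z - 3}{r - 2}\right) = 6 - \left(-9 + \frac{-3 + Z}{-2 + r}\right) = 15 - \frac{-3 + Z}{-2 + r}$)
$H{\left(15,n{\left(Y \right)} \right)} - \left(-163 - 4\right) = \frac{-27 - \frac{-3 - 6}{2 \left(-6\right)} + 15 \cdot 15}{-2 + 15} - \left(-163 - 4\right) = \frac{-27 - \frac{1}{2} \left(- \frac{1}{6}\right) \left(-9\right) + 225}{13} - \left(-163 - 4\right) = \frac{-27 - \frac{3}{4} + 225}{13} - -167 = \frac{-27 - \frac{3}{4} + 225}{13} + 167 = \frac{1}{13} \cdot \frac{789}{4} + 167 = \frac{789}{52} + 167 = \frac{9473}{52}$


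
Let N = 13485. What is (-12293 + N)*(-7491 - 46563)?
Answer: -64432368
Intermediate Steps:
(-12293 + N)*(-7491 - 46563) = (-12293 + 13485)*(-7491 - 46563) = 1192*(-54054) = -64432368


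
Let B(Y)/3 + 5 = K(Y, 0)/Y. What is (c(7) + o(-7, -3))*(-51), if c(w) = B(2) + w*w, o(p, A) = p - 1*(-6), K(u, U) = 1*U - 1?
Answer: -3213/2 ≈ -1606.5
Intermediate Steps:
K(u, U) = -1 + U (K(u, U) = U - 1 = -1 + U)
B(Y) = -15 - 3/Y (B(Y) = -15 + 3*((-1 + 0)/Y) = -15 + 3*(-1/Y) = -15 - 3/Y)
o(p, A) = 6 + p (o(p, A) = p + 6 = 6 + p)
c(w) = -33/2 + w² (c(w) = (-15 - 3/2) + w*w = (-15 - 3*½) + w² = (-15 - 3/2) + w² = -33/2 + w²)
(c(7) + o(-7, -3))*(-51) = ((-33/2 + 7²) + (6 - 7))*(-51) = ((-33/2 + 49) - 1)*(-51) = (65/2 - 1)*(-51) = (63/2)*(-51) = -3213/2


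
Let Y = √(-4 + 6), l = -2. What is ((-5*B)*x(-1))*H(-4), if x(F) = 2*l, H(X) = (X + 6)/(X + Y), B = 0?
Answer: 0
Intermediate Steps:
Y = √2 ≈ 1.4142
H(X) = (6 + X)/(X + √2) (H(X) = (X + 6)/(X + √2) = (6 + X)/(X + √2))
x(F) = -4 (x(F) = 2*(-2) = -4)
((-5*B)*x(-1))*H(-4) = (-5*0*(-4))*((6 - 4)/(-4 + √2)) = (0*(-4))*(2/(-4 + √2)) = 0*(2/(-4 + √2)) = 0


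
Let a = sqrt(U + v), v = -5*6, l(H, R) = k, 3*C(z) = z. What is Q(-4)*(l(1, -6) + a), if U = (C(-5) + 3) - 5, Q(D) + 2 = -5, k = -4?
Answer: 28 - 7*I*sqrt(303)/3 ≈ 28.0 - 40.616*I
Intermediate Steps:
Q(D) = -7 (Q(D) = -2 - 5 = -7)
C(z) = z/3
l(H, R) = -4
U = -11/3 (U = ((1/3)*(-5) + 3) - 5 = (-5/3 + 3) - 5 = 4/3 - 5 = -11/3 ≈ -3.6667)
v = -30
a = I*sqrt(303)/3 (a = sqrt(-11/3 - 30) = sqrt(-101/3) = I*sqrt(303)/3 ≈ 5.8023*I)
Q(-4)*(l(1, -6) + a) = -7*(-4 + I*sqrt(303)/3) = 28 - 7*I*sqrt(303)/3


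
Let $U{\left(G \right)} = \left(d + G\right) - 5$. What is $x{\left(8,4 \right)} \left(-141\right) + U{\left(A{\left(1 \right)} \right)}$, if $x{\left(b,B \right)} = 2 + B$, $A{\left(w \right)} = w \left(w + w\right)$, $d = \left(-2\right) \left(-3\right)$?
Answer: $-843$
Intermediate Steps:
$d = 6$
$A{\left(w \right)} = 2 w^{2}$ ($A{\left(w \right)} = w 2 w = 2 w^{2}$)
$U{\left(G \right)} = 1 + G$ ($U{\left(G \right)} = \left(6 + G\right) - 5 = 1 + G$)
$x{\left(8,4 \right)} \left(-141\right) + U{\left(A{\left(1 \right)} \right)} = \left(2 + 4\right) \left(-141\right) + \left(1 + 2 \cdot 1^{2}\right) = 6 \left(-141\right) + \left(1 + 2 \cdot 1\right) = -846 + \left(1 + 2\right) = -846 + 3 = -843$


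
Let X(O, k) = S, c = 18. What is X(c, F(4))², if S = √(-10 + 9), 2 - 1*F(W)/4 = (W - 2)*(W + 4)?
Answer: -1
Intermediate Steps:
F(W) = 8 - 4*(-2 + W)*(4 + W) (F(W) = 8 - 4*(W - 2)*(W + 4) = 8 - 4*(-2 + W)*(4 + W))
S = I (S = √(-1) = I ≈ 1.0*I)
X(O, k) = I
X(c, F(4))² = I² = -1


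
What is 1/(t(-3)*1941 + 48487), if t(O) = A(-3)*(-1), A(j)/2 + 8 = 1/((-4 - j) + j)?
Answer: 2/161027 ≈ 1.2420e-5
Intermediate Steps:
A(j) = -33/2 (A(j) = -16 + 2/((-4 - j) + j) = -16 + 2/(-4) = -16 + 2*(-¼) = -16 - ½ = -33/2)
t(O) = 33/2 (t(O) = -33/2*(-1) = 33/2)
1/(t(-3)*1941 + 48487) = 1/((33/2)*1941 + 48487) = 1/(64053/2 + 48487) = 1/(161027/2) = 2/161027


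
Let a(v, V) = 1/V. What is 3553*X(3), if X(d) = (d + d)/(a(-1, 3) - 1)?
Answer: -31977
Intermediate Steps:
X(d) = -3*d (X(d) = (d + d)/(1/3 - 1) = (2*d)/(⅓ - 1) = (2*d)/(-⅔) = (2*d)*(-3/2) = -3*d)
3553*X(3) = 3553*(-3*3) = 3553*(-9) = -31977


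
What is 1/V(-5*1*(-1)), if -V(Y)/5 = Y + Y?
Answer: -1/50 ≈ -0.020000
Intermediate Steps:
V(Y) = -10*Y (V(Y) = -5*(Y + Y) = -10*Y)
1/V(-5*1*(-1)) = 1/(-10*(-5*1)*(-1)) = 1/(-(-50)*(-1)) = 1/(-10*5) = 1/(-50) = -1/50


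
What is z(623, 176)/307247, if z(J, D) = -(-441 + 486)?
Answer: -45/307247 ≈ -0.00014646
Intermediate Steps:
z(J, D) = -45 (z(J, D) = -1*45 = -45)
z(623, 176)/307247 = -45/307247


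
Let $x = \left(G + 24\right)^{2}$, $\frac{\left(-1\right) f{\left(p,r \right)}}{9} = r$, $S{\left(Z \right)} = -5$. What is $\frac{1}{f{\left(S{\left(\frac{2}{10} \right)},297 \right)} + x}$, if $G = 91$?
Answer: $\frac{1}{10552} \approx 9.4769 \cdot 10^{-5}$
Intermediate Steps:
$f{\left(p,r \right)} = - 9 r$
$x = 13225$ ($x = \left(91 + 24\right)^{2} = 115^{2} = 13225$)
$\frac{1}{f{\left(S{\left(\frac{2}{10} \right)},297 \right)} + x} = \frac{1}{\left(-9\right) 297 + 13225} = \frac{1}{-2673 + 13225} = \frac{1}{10552}$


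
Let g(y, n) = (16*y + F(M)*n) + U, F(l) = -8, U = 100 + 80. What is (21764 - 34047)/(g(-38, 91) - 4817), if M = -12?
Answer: 12283/5973 ≈ 2.0564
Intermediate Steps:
U = 180
g(y, n) = 180 - 8*n + 16*y (g(y, n) = (16*y - 8*n) + 180 = (-8*n + 16*y) + 180 = 180 - 8*n + 16*y)
(21764 - 34047)/(g(-38, 91) - 4817) = (21764 - 34047)/((180 - 8*91 + 16*(-38)) - 4817) = -12283/((180 - 728 - 608) - 4817) = -12283/(-1156 - 4817) = -12283/(-5973) = -12283*(-1/5973) = 12283/5973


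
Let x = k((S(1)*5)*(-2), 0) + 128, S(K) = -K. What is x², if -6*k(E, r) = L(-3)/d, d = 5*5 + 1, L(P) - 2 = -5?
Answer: 44315649/2704 ≈ 16389.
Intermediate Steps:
L(P) = -3 (L(P) = 2 - 5 = -3)
d = 26 (d = 25 + 1 = 26)
k(E, r) = 1/52 (k(E, r) = -(-1)/(2*26) = -⅙*(-3/26) = 1/52)
x = 6657/52 (x = 1/52 + 128 = 6657/52 ≈ 128.02)
x² = (6657/52)² = 44315649/2704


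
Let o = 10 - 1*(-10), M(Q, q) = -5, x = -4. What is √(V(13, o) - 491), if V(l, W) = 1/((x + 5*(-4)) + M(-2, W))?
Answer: 4*I*√25810/29 ≈ 22.159*I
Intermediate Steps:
o = 20 (o = 10 + 10 = 20)
V(l, W) = -1/29 (V(l, W) = 1/((-4 + 5*(-4)) - 5) = 1/((-4 - 20) - 5) = 1/(-24 - 5) = 1/(-29) = -1/29)
√(V(13, o) - 491) = √(-1/29 - 491) = √(-14240/29) = 4*I*√25810/29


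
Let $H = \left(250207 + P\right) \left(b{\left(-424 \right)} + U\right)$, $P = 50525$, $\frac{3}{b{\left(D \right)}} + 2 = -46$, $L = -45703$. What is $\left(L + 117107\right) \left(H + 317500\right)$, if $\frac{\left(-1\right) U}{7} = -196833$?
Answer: $29586830841816235$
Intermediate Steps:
$U = 1377831$ ($U = \left(-7\right) \left(-196833\right) = 1377831$)
$b{\left(D \right)} = - \frac{1}{16}$ ($b{\left(D \right)} = \frac{3}{-2 - 46} = \frac{3}{-48} = 3 \left(- \frac{1}{48}\right) = - \frac{1}{16}$)
$H = \frac{1657431413985}{4}$ ($H = \left(250207 + 50525\right) \left(- \frac{1}{16} + 1377831\right) = 300732 \cdot \frac{22045295}{16} = \frac{1657431413985}{4} \approx 4.1436 \cdot 10^{11}$)
$\left(L + 117107\right) \left(H + 317500\right) = \left(-45703 + 117107\right) \left(\frac{1657431413985}{4} + 317500\right) = 71404 \cdot \frac{1657432683985}{4} = 29586830841816235$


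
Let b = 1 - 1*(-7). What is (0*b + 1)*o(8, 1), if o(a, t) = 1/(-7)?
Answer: -⅐ ≈ -0.14286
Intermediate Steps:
b = 8 (b = 1 + 7 = 8)
o(a, t) = -⅐
(0*b + 1)*o(8, 1) = (0*8 + 1)*(-⅐) = (0 + 1)*(-⅐) = 1*(-⅐) = -⅐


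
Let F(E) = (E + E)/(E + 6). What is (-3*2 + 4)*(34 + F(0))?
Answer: -68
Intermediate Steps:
F(E) = 2*E/(6 + E) (F(E) = (2*E)/(6 + E) = 2*E/(6 + E))
(-3*2 + 4)*(34 + F(0)) = (-3*2 + 4)*(34 + 2*0/(6 + 0)) = (-6 + 4)*(34 + 2*0/6) = -2*(34 + 2*0*(⅙)) = -2*(34 + 0) = -2*34 = -68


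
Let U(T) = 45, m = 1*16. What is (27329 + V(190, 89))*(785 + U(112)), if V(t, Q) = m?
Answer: 22696350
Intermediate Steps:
m = 16
V(t, Q) = 16
(27329 + V(190, 89))*(785 + U(112)) = (27329 + 16)*(785 + 45) = 27345*830 = 22696350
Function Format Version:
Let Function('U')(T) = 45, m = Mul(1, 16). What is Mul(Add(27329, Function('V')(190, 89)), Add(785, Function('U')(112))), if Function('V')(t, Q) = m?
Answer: 22696350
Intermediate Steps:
m = 16
Function('V')(t, Q) = 16
Mul(Add(27329, Function('V')(190, 89)), Add(785, Function('U')(112))) = Mul(Add(27329, 16), Add(785, 45)) = Mul(27345, 830) = 22696350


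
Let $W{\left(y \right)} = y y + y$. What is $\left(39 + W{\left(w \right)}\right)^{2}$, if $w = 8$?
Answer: $12321$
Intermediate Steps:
$W{\left(y \right)} = y + y^{2}$ ($W{\left(y \right)} = y^{2} + y = y + y^{2}$)
$\left(39 + W{\left(w \right)}\right)^{2} = \left(39 + 8 \left(1 + 8\right)\right)^{2} = \left(39 + 8 \cdot 9\right)^{2} = \left(39 + 72\right)^{2} = 111^{2} = 12321$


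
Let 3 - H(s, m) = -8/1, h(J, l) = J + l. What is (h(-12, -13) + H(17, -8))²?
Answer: 196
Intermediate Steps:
H(s, m) = 11 (H(s, m) = 3 - (-8)/1 = 3 - (-8) = 3 - 1*(-8) = 3 + 8 = 11)
(h(-12, -13) + H(17, -8))² = ((-12 - 13) + 11)² = (-25 + 11)² = (-14)² = 196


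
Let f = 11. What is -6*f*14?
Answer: -924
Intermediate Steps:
-6*f*14 = -6*11*14 = -66*14 = -924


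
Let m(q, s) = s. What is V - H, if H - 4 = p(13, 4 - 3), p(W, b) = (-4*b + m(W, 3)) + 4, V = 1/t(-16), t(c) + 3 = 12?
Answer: -62/9 ≈ -6.8889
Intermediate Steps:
t(c) = 9 (t(c) = -3 + 12 = 9)
V = ⅑ (V = 1/9 = ⅑ ≈ 0.11111)
p(W, b) = 7 - 4*b (p(W, b) = (-4*b + 3) + 4 = (3 - 4*b) + 4 = 7 - 4*b)
H = 7 (H = 4 + (7 - 4*(4 - 3)) = 4 + (7 - 4*1) = 4 + (7 - 4) = 4 + 3 = 7)
V - H = ⅑ - 1*7 = ⅑ - 7 = -62/9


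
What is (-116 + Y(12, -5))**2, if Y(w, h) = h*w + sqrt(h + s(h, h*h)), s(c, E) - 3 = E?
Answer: (176 - sqrt(23))**2 ≈ 29311.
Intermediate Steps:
s(c, E) = 3 + E
Y(w, h) = sqrt(3 + h + h**2) + h*w (Y(w, h) = h*w + sqrt(h + (3 + h*h)) = h*w + sqrt(h + (3 + h**2)) = h*w + sqrt(3 + h + h**2) = sqrt(3 + h + h**2) + h*w)
(-116 + Y(12, -5))**2 = (-116 + (sqrt(3 - 5 + (-5)**2) - 5*12))**2 = (-116 + (sqrt(3 - 5 + 25) - 60))**2 = (-116 + (sqrt(23) - 60))**2 = (-116 + (-60 + sqrt(23)))**2 = (-176 + sqrt(23))**2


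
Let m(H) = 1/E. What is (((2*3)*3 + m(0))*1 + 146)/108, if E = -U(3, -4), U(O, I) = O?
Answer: 491/324 ≈ 1.5154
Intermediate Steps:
E = -3 (E = -1*3 = -3)
m(H) = -⅓ (m(H) = 1/(-3) = -⅓)
(((2*3)*3 + m(0))*1 + 146)/108 = (((2*3)*3 - ⅓)*1 + 146)/108 = ((6*3 - ⅓)*1 + 146)*(1/108) = ((18 - ⅓)*1 + 146)*(1/108) = ((53/3)*1 + 146)*(1/108) = (53/3 + 146)*(1/108) = (491/3)*(1/108) = 491/324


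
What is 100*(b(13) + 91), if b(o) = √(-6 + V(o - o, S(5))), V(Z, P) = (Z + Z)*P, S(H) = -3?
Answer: 9100 + 100*I*√6 ≈ 9100.0 + 244.95*I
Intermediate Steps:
V(Z, P) = 2*P*Z (V(Z, P) = (2*Z)*P = 2*P*Z)
b(o) = I*√6 (b(o) = √(-6 + 2*(-3)*(o - o)) = √(-6 + 2*(-3)*0) = √(-6 + 0) = √(-6) = I*√6)
100*(b(13) + 91) = 100*(I*√6 + 91) = 100*(91 + I*√6) = 9100 + 100*I*√6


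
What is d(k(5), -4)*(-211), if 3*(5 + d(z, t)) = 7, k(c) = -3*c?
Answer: 1688/3 ≈ 562.67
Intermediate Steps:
d(z, t) = -8/3 (d(z, t) = -5 + (⅓)*7 = -5 + 7/3 = -8/3)
d(k(5), -4)*(-211) = -8/3*(-211) = 1688/3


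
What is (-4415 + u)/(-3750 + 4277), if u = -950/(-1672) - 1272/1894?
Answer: -183968529/21959036 ≈ -8.3778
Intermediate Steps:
u = -4309/41668 (u = -950*(-1/1672) - 1272*1/1894 = 25/44 - 636/947 = -4309/41668 ≈ -0.10341)
(-4415 + u)/(-3750 + 4277) = (-4415 - 4309/41668)/(-3750 + 4277) = -183968529/41668/527 = -183968529/41668*1/527 = -183968529/21959036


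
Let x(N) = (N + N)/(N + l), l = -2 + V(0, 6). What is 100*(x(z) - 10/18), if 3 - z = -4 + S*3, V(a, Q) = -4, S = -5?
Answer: 1975/9 ≈ 219.44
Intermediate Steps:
l = -6 (l = -2 - 4 = -6)
z = 22 (z = 3 - (-4 - 5*3) = 3 - (-4 - 15) = 3 - 1*(-19) = 3 + 19 = 22)
x(N) = 2*N/(-6 + N) (x(N) = (N + N)/(N - 6) = (2*N)/(-6 + N) = 2*N/(-6 + N))
100*(x(z) - 10/18) = 100*(2*22/(-6 + 22) - 10/18) = 100*(2*22/16 - 10*1/18) = 100*(2*22*(1/16) - 5/9) = 100*(11/4 - 5/9) = 100*(79/36) = 1975/9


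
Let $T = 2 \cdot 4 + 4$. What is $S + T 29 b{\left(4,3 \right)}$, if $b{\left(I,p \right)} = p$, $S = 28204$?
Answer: $29248$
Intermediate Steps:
$T = 12$ ($T = 8 + 4 = 12$)
$S + T 29 b{\left(4,3 \right)} = 28204 + 12 \cdot 29 \cdot 3 = 28204 + 348 \cdot 3 = 28204 + 1044 = 29248$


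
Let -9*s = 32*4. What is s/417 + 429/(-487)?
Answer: -1672373/1827711 ≈ -0.91501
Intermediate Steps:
s = -128/9 (s = -32*4/9 = -⅑*128 = -128/9 ≈ -14.222)
s/417 + 429/(-487) = -128/9/417 + 429/(-487) = -128/9*1/417 + 429*(-1/487) = -128/3753 - 429/487 = -1672373/1827711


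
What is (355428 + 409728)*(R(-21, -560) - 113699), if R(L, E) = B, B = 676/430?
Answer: -18704197866732/215 ≈ -8.6996e+10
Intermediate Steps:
B = 338/215 (B = 676*(1/430) = 338/215 ≈ 1.5721)
R(L, E) = 338/215
(355428 + 409728)*(R(-21, -560) - 113699) = (355428 + 409728)*(338/215 - 113699) = 765156*(-24444947/215) = -18704197866732/215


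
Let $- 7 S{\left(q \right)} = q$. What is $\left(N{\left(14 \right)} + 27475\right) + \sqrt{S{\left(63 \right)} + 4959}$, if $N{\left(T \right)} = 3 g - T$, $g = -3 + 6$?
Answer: $27470 + 15 \sqrt{22} \approx 27540.0$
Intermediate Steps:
$g = 3$
$S{\left(q \right)} = - \frac{q}{7}$
$N{\left(T \right)} = 9 - T$ ($N{\left(T \right)} = 3 \cdot 3 - T = 9 - T$)
$\left(N{\left(14 \right)} + 27475\right) + \sqrt{S{\left(63 \right)} + 4959} = \left(\left(9 - 14\right) + 27475\right) + \sqrt{\left(- \frac{1}{7}\right) 63 + 4959} = \left(\left(9 - 14\right) + 27475\right) + \sqrt{-9 + 4959} = \left(-5 + 27475\right) + \sqrt{4950} = 27470 + 15 \sqrt{22}$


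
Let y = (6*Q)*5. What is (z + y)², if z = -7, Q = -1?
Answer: 1369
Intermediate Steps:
y = -30 (y = (6*(-1))*5 = -6*5 = -30)
(z + y)² = (-7 - 30)² = (-37)² = 1369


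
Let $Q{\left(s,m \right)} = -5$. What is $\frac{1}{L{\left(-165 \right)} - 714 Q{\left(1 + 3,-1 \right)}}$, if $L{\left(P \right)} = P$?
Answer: $\frac{1}{3405} \approx 0.00029369$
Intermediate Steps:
$\frac{1}{L{\left(-165 \right)} - 714 Q{\left(1 + 3,-1 \right)}} = \frac{1}{-165 - -3570} = \frac{1}{-165 + 3570} = \frac{1}{3405}$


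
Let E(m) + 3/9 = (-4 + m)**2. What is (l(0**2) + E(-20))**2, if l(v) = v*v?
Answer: 2982529/9 ≈ 3.3139e+5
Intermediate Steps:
l(v) = v**2
E(m) = -1/3 + (-4 + m)**2
(l(0**2) + E(-20))**2 = ((0**2)**2 + (-1/3 + (-4 - 20)**2))**2 = (0**2 + (-1/3 + (-24)**2))**2 = (0 + (-1/3 + 576))**2 = (0 + 1727/3)**2 = (1727/3)**2 = 2982529/9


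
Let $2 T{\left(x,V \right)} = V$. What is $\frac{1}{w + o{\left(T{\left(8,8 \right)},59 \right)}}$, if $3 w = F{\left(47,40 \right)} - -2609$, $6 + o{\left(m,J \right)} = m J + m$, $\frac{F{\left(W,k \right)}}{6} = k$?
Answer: $\frac{3}{3551} \approx 0.00084483$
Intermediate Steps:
$F{\left(W,k \right)} = 6 k$
$T{\left(x,V \right)} = \frac{V}{2}$
$o{\left(m,J \right)} = -6 + m + J m$ ($o{\left(m,J \right)} = -6 + \left(m J + m\right) = -6 + \left(J m + m\right) = -6 + \left(m + J m\right) = -6 + m + J m$)
$w = \frac{2849}{3}$ ($w = \frac{6 \cdot 40 - -2609}{3} = \frac{240 + 2609}{3} = \frac{1}{3} \cdot 2849 = \frac{2849}{3} \approx 949.67$)
$\frac{1}{w + o{\left(T{\left(8,8 \right)},59 \right)}} = \frac{1}{\frac{2849}{3} + \left(-6 + \frac{1}{2} \cdot 8 + 59 \cdot \frac{1}{2} \cdot 8\right)} = \frac{1}{\frac{2849}{3} + \left(-6 + 4 + 59 \cdot 4\right)} = \frac{1}{\frac{2849}{3} + \left(-6 + 4 + 236\right)} = \frac{1}{\frac{2849}{3} + 234} = \frac{1}{\frac{3551}{3}} = \frac{3}{3551}$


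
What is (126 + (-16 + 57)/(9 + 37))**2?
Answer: 34070569/2116 ≈ 16101.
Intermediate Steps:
(126 + (-16 + 57)/(9 + 37))**2 = (126 + 41/46)**2 = (5837/46)**2 = 34070569/2116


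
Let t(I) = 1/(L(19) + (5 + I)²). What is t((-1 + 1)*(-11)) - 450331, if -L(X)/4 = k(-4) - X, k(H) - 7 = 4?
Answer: -25668866/57 ≈ -4.5033e+5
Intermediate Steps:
k(H) = 11 (k(H) = 7 + 4 = 11)
L(X) = -44 + 4*X (L(X) = -4*(11 - X) = -44 + 4*X)
t(I) = 1/(32 + (5 + I)²) (t(I) = 1/((-44 + 4*19) + (5 + I)²) = 1/((-44 + 76) + (5 + I)²) = 1/(32 + (5 + I)²))
t((-1 + 1)*(-11)) - 450331 = 1/(32 + (5 + (-1 + 1)*(-11))²) - 450331 = 1/(32 + (5 + 0*(-11))²) - 450331 = 1/(32 + (5 + 0)²) - 450331 = 1/(32 + 5²) - 450331 = 1/(32 + 25) - 450331 = 1/57 - 450331 = -25668866/57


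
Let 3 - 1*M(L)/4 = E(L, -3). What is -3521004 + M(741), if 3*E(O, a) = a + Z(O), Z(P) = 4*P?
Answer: -3524940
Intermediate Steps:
E(O, a) = a/3 + 4*O/3 (E(O, a) = (a + 4*O)/3 = a/3 + 4*O/3)
M(L) = 16 - 16*L/3 (M(L) = 12 - 4*((⅓)*(-3) + 4*L/3) = 12 - 4*(-1 + 4*L/3) = 12 + (4 - 16*L/3) = 16 - 16*L/3)
-3521004 + M(741) = -3521004 + (16 - 16/3*741) = -3521004 + (16 - 3952) = -3521004 - 3936 = -3524940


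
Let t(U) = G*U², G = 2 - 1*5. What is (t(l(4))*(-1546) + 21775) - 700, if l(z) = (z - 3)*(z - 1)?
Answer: 62817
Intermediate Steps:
l(z) = (-1 + z)*(-3 + z) (l(z) = (-3 + z)*(-1 + z) = (-1 + z)*(-3 + z))
G = -3 (G = 2 - 5 = -3)
t(U) = -3*U²
(t(l(4))*(-1546) + 21775) - 700 = (-3*(3 + 4² - 4*4)²*(-1546) + 21775) - 700 = (-3*(3 + 16 - 16)²*(-1546) + 21775) - 700 = (-3*3²*(-1546) + 21775) - 700 = (-3*9*(-1546) + 21775) - 700 = (-27*(-1546) + 21775) - 700 = (41742 + 21775) - 700 = 63517 - 700 = 62817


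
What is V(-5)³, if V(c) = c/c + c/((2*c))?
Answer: 27/8 ≈ 3.3750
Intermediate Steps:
V(c) = 3/2 (V(c) = 1 + c*(1/(2*c)) = 1 + ½ = 3/2)
V(-5)³ = (3/2)³ = 27/8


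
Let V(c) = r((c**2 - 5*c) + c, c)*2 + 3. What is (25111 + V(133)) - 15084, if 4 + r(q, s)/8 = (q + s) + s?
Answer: 288734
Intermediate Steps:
r(q, s) = -32 + 8*q + 16*s (r(q, s) = -32 + 8*((q + s) + s) = -32 + 8*(q + 2*s) = -32 + (8*q + 16*s) = -32 + 8*q + 16*s)
V(c) = -61 - 32*c + 16*c**2 (V(c) = (-32 + 8*((c**2 - 5*c) + c) + 16*c)*2 + 3 = (-32 + 8*(c**2 - 4*c) + 16*c)*2 + 3 = (-32 + (-32*c + 8*c**2) + 16*c)*2 + 3 = (-32 - 16*c + 8*c**2)*2 + 3 = (-64 - 32*c + 16*c**2) + 3 = -61 - 32*c + 16*c**2)
(25111 + V(133)) - 15084 = (25111 + (-61 - 32*133 + 16*133**2)) - 15084 = (25111 + (-61 - 4256 + 16*17689)) - 15084 = (25111 + (-61 - 4256 + 283024)) - 15084 = (25111 + 278707) - 15084 = 303818 - 15084 = 288734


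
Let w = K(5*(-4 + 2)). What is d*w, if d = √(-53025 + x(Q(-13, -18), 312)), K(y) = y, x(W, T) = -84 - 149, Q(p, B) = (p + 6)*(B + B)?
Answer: -10*I*√53258 ≈ -2307.8*I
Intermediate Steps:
Q(p, B) = 2*B*(6 + p) (Q(p, B) = (6 + p)*(2*B) = 2*B*(6 + p))
x(W, T) = -233
w = -10 (w = 5*(-4 + 2) = 5*(-2) = -10)
d = I*√53258 (d = √(-53025 - 233) = √(-53258) = I*√53258 ≈ 230.78*I)
d*w = (I*√53258)*(-10) = -10*I*√53258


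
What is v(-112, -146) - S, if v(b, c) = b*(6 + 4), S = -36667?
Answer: 35547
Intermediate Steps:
v(b, c) = 10*b (v(b, c) = b*10 = 10*b)
v(-112, -146) - S = 10*(-112) - 1*(-36667) = -1120 + 36667 = 35547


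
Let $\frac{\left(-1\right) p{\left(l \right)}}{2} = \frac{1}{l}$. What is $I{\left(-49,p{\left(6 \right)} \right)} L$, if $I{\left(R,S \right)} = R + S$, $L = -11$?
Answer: $\frac{1628}{3} \approx 542.67$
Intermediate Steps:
$p{\left(l \right)} = - \frac{2}{l}$
$I{\left(-49,p{\left(6 \right)} \right)} L = \left(-49 - \frac{2}{6}\right) \left(-11\right) = \left(-49 - \frac{1}{3}\right) \left(-11\right) = \left(- \frac{148}{3}\right) \left(-11\right) = \frac{1628}{3}$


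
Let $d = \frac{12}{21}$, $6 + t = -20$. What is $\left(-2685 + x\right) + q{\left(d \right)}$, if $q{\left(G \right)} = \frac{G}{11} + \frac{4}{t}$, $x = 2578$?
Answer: $- \frac{107209}{1001} \approx -107.1$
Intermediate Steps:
$t = -26$ ($t = -6 - 20 = -26$)
$d = \frac{4}{7}$ ($d = 12 \cdot \frac{1}{21} = \frac{4}{7} \approx 0.57143$)
$q{\left(G \right)} = - \frac{2}{13} + \frac{G}{11}$ ($q{\left(G \right)} = \frac{G}{11} + \frac{4}{-26} = G \frac{1}{11} + 4 \left(- \frac{1}{26}\right) = \frac{G}{11} - \frac{2}{13} = - \frac{2}{13} + \frac{G}{11}$)
$\left(-2685 + x\right) + q{\left(d \right)} = \left(-2685 + 2578\right) + \left(- \frac{2}{13} + \frac{1}{11} \cdot \frac{4}{7}\right) = -107 + \left(- \frac{2}{13} + \frac{4}{77}\right) = -107 - \frac{102}{1001} = - \frac{107209}{1001}$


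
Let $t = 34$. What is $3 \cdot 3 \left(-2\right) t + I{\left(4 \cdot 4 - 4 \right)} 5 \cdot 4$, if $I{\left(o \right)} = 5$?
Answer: $-512$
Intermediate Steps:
$3 \cdot 3 \left(-2\right) t + I{\left(4 \cdot 4 - 4 \right)} 5 \cdot 4 = 3 \cdot 3 \left(-2\right) 34 + 5 \cdot 5 \cdot 4 = 9 \left(-2\right) 34 + 25 \cdot 4 = \left(-18\right) 34 + 100 = -612 + 100 = -512$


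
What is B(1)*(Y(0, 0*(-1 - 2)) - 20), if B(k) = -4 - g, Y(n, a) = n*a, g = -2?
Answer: 40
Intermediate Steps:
Y(n, a) = a*n
B(k) = -2 (B(k) = -4 - 1*(-2) = -4 + 2 = -2)
B(1)*(Y(0, 0*(-1 - 2)) - 20) = -2*((0*(-1 - 2))*0 - 20) = -2*((0*(-3))*0 - 20) = -2*(0*0 - 20) = -2*(0 - 20) = -2*(-20) = 40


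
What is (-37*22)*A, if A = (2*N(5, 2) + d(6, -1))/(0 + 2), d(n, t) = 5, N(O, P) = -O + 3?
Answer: -407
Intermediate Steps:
N(O, P) = 3 - O
A = ½ (A = (2*(3 - 1*5) + 5)/(0 + 2) = (2*(3 - 5) + 5)/2 = (2*(-2) + 5)*(½) = (-4 + 5)*(½) = 1*(½) = ½ ≈ 0.50000)
(-37*22)*A = -37*22*(½) = -814*½ = -407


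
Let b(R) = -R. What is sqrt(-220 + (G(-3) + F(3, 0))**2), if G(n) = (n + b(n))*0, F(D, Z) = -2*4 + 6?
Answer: 6*I*sqrt(6) ≈ 14.697*I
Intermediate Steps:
F(D, Z) = -2 (F(D, Z) = -8 + 6 = -2)
G(n) = 0 (G(n) = (n - n)*0 = 0*0 = 0)
sqrt(-220 + (G(-3) + F(3, 0))**2) = sqrt(-220 + (0 - 2)**2) = sqrt(-220 + (-2)**2) = sqrt(-220 + 4) = sqrt(-216) = 6*I*sqrt(6)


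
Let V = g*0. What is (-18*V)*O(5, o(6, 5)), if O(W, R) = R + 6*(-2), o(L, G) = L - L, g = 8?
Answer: 0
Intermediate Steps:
o(L, G) = 0
V = 0 (V = 8*0 = 0)
O(W, R) = -12 + R (O(W, R) = R - 12 = -12 + R)
(-18*V)*O(5, o(6, 5)) = (-18*0)*(-12 + 0) = 0*(-12) = 0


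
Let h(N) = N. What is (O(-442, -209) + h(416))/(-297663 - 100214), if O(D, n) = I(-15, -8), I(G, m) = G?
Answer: -401/397877 ≈ -0.0010078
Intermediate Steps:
O(D, n) = -15
(O(-442, -209) + h(416))/(-297663 - 100214) = (-15 + 416)/(-297663 - 100214) = 401/(-397877) = 401*(-1/397877) = -401/397877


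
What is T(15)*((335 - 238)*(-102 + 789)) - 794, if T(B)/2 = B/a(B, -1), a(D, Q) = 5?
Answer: 399040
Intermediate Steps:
T(B) = 2*B/5 (T(B) = 2*(B/5) = 2*B/5)
T(15)*((335 - 238)*(-102 + 789)) - 794 = ((2/5)*15)*((335 - 238)*(-102 + 789)) - 794 = 6*(97*687) - 794 = 6*66639 - 794 = 399834 - 794 = 399040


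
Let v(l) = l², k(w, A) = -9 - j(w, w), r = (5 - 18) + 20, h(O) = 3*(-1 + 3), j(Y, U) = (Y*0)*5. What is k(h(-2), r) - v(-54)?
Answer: -2925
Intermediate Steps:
j(Y, U) = 0 (j(Y, U) = 0*5 = 0)
h(O) = 6 (h(O) = 3*2 = 6)
r = 7 (r = -13 + 20 = 7)
k(w, A) = -9 (k(w, A) = -9 - 1*0 = -9 + 0 = -9)
k(h(-2), r) - v(-54) = -9 - 1*(-54)² = -9 - 1*2916 = -9 - 2916 = -2925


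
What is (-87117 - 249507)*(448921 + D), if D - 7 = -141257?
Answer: -103569442704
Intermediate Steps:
D = -141250 (D = 7 - 141257 = -141250)
(-87117 - 249507)*(448921 + D) = (-87117 - 249507)*(448921 - 141250) = -336624*307671 = -103569442704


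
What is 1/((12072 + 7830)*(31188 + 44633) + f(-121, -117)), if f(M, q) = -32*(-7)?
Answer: 1/1508989766 ≈ 6.6269e-10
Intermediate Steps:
f(M, q) = 224
1/((12072 + 7830)*(31188 + 44633) + f(-121, -117)) = 1/((12072 + 7830)*(31188 + 44633) + 224) = 1/(19902*75821 + 224) = 1/(1508989542 + 224) = 1/1508989766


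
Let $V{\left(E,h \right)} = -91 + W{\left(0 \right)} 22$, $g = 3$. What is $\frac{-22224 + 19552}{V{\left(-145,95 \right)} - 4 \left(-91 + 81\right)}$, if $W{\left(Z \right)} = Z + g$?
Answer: $- \frac{2672}{15} \approx -178.13$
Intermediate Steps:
$W{\left(Z \right)} = 3 + Z$ ($W{\left(Z \right)} = Z + 3 = 3 + Z$)
$V{\left(E,h \right)} = -25$ ($V{\left(E,h \right)} = -91 + \left(3 + 0\right) 22 = -91 + 3 \cdot 22 = -91 + 66 = -25$)
$\frac{-22224 + 19552}{V{\left(-145,95 \right)} - 4 \left(-91 + 81\right)} = \frac{-22224 + 19552}{-25 - 4 \left(-91 + 81\right)} = - \frac{2672}{-25 - -40} = - \frac{2672}{-25 + 40} = - \frac{2672}{15}$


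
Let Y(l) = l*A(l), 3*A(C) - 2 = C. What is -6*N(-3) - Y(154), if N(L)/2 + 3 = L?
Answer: -7936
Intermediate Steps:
N(L) = -6 + 2*L
A(C) = ⅔ + C/3
Y(l) = l*(⅔ + l/3)
-6*N(-3) - Y(154) = -6*(-6 + 2*(-3)) - 154*(2 + 154)/3 = -6*(-6 - 6) - 154*156/3 = -6*(-12) - 1*8008 = 72 - 8008 = -7936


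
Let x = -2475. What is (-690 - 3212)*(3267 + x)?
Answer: -3090384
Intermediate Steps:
(-690 - 3212)*(3267 + x) = (-690 - 3212)*(3267 - 2475) = -3902*792 = -3090384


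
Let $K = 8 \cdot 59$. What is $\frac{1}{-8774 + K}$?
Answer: $- \frac{1}{8302} \approx -0.00012045$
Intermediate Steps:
$K = 472$
$\frac{1}{-8774 + K} = \frac{1}{-8774 + 472} = \frac{1}{-8302} = - \frac{1}{8302}$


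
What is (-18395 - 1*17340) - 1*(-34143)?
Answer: -1592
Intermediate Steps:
(-18395 - 1*17340) - 1*(-34143) = (-18395 - 17340) + 34143 = -35735 + 34143 = -1592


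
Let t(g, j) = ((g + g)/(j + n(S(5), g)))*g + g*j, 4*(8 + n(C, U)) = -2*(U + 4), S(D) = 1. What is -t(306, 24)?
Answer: -833544/139 ≈ -5996.7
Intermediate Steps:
n(C, U) = -10 - U/2 (n(C, U) = -8 + (-2*(U + 4))/4 = -8 + (-2*(4 + U))/4 = -8 + (-8 - 2*U)/4 = -8 + (-2 - U/2) = -10 - U/2)
t(g, j) = g*j + 2*g²/(-10 + j - g/2) (t(g, j) = ((g + g)/(j + (-10 - g/2)))*g + g*j = ((2*g)/(-10 + j - g/2))*g + g*j = (2*g/(-10 + j - g/2))*g + g*j = 2*g²/(-10 + j - g/2) + g*j = g*j + 2*g²/(-10 + j - g/2))
-t(306, 24) = -(-1)*306*(2*24² + 4*306 - 1*24*(20 + 306))/(20 + 306 - 2*24) = -(-1)*306*(2*576 + 1224 - 1*24*326)/(20 + 306 - 48) = -(-1)*306*(1152 + 1224 - 7824)/278 = -(-1)*306*(-5448)/278 = -1*833544/139 = -833544/139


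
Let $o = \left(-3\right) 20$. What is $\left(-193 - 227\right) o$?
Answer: $25200$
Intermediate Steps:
$o = -60$
$\left(-193 - 227\right) o = \left(-193 - 227\right) \left(-60\right) = \left(-420\right) \left(-60\right) = 25200$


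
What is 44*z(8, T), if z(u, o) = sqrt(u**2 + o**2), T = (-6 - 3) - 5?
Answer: 88*sqrt(65) ≈ 709.48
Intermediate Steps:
T = -14 (T = -9 - 5 = -14)
z(u, o) = sqrt(o**2 + u**2)
44*z(8, T) = 44*sqrt((-14)**2 + 8**2) = 44*sqrt(196 + 64) = 44*sqrt(260) = 44*(2*sqrt(65)) = 88*sqrt(65)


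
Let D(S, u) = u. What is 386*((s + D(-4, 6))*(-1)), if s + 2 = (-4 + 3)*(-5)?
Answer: -3474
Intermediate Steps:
s = 3 (s = -2 + (-4 + 3)*(-5) = -2 - 1*(-5) = -2 + 5 = 3)
386*((s + D(-4, 6))*(-1)) = 386*((3 + 6)*(-1)) = 386*(9*(-1)) = 386*(-9) = -3474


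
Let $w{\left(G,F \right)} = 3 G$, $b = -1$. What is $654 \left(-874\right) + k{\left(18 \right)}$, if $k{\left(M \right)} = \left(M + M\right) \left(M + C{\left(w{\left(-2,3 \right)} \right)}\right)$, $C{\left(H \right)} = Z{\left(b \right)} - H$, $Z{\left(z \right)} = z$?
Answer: $-570768$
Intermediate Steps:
$C{\left(H \right)} = -1 - H$
$k{\left(M \right)} = 2 M \left(5 + M\right)$ ($k{\left(M \right)} = \left(M + M\right) \left(M - \left(1 + 3 \left(-2\right)\right)\right) = 2 M \left(M - -5\right) = 2 M \left(M + \left(-1 + 6\right)\right) = 2 M \left(M + 5\right) = 2 M \left(5 + M\right)$)
$654 \left(-874\right) + k{\left(18 \right)} = 654 \left(-874\right) + 2 \cdot 18 \left(5 + 18\right) = -571596 + 2 \cdot 18 \cdot 23 = -571596 + 828 = -570768$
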